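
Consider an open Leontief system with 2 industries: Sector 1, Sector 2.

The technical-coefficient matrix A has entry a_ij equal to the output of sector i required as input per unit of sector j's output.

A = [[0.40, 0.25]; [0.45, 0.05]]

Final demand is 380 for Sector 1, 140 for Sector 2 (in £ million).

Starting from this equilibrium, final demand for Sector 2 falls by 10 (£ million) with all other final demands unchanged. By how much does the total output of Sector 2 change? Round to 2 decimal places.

I − A =
  [   0.60    -0.25]
  [  -0.45     0.95]
det(I−A) = (0.60)(0.95) − (-0.25)(-0.45) = 0.4575
adj(I−A) = [[0.95, 0.25], [0.45, 0.60]]
(I − A)⁻¹ = adj(I−A) / det(I−A) ≈
  [   2.0765     0.5464]
  [   0.9836     1.3115]
Δx = (I − A)⁻¹ Δd with Δd having -10 in the Sector 2 component and 0 elsewhere.
So Δx_2 = L_22 · (-10), where L_22 = adj(I−A)_22 / det(I−A) = 0.60 / 0.4575.
Δx_2 = 0.60 × (-10) / 0.4575 = -6.00 / 0.4575 ≈ -13.11.

Δx_2 = -13.11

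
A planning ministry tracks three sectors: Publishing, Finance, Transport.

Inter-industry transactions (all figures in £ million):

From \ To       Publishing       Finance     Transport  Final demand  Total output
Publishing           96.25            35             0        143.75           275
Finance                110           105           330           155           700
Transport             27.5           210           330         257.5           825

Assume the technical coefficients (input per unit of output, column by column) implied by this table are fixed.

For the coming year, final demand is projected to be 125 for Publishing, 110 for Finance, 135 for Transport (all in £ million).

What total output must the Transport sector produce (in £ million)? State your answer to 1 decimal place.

Technical coefficients a_ij = z_ij / X_j:
  a_11 = 96.25/275 = 0.35, a_21 = 110/275 = 0.40, a_31 = 27.5/275 = 0.10
  a_12 = 35/700 = 0.05, a_22 = 105/700 = 0.15, a_32 = 210/700 = 0.30
  a_13 = 0/825 = 0.00, a_23 = 330/825 = 0.40, a_33 = 330/825 = 0.40
I − A =
  [   0.65    -0.05     0.00]
  [  -0.40     0.85    -0.40]
  [  -0.10    -0.30     0.60]
Cofactors of I−A, C_ij = (−1)^(i+j)·(minor ij) (rows/columns in the sector order above):
  C_11 = (0.85)(0.60) − (-0.40)(-0.30) = 0.3900
  C_12 = −[(-0.40)(0.60) − (-0.40)(-0.10)] = 0.2800
  C_13 = (-0.40)(-0.30) − (0.85)(-0.10) = 0.2050
  C_21 = −[(-0.05)(0.60) − (0.00)(-0.30)] = 0.0300
  C_22 = (0.65)(0.60) − (0.00)(-0.10) = 0.3900
  C_23 = −[(0.65)(-0.30) − (-0.05)(-0.10)] = 0.2000
  C_31 = (-0.05)(-0.40) − (0.00)(0.85) = 0.0200
  C_32 = −[(0.65)(-0.40) − (0.00)(-0.40)] = 0.2600
  C_33 = (0.65)(0.85) − (-0.05)(-0.40) = 0.5325
det(I−A) = Σ_j (I−A)_1j·C_1j = (0.65)(0.3900) + (-0.05)(0.2800) + (0.00)(0.2050) = 0.2395
adj(I−A) = Cᵀ =
  [ 0.3900   0.0300   0.0200]
  [ 0.2800   0.3900   0.2600]
  [ 0.2050   0.2000   0.5325]
(I − A)⁻¹ = adj(I−A) / det(I−A) ≈
  [   1.6284     0.1253     0.0835]
  [   1.1691     1.6284     1.0856]
  [   0.8559     0.8351     2.2234]
x = (I − A)⁻¹ d = adj(I−A)·d / det(I−A), with det(I−A) = 0.2395:
  x_1 = (0.3900·125 + 0.0300·110 + 0.0200·135) / 0.2395 = 54.75 / 0.2395 ≈ 228.6
  x_2 = (0.2800·125 + 0.3900·110 + 0.2600·135) / 0.2395 = 113.00 / 0.2395 ≈ 471.8
  x_3 = (0.2050·125 + 0.2000·110 + 0.5325·135) / 0.2395 = 119.5125 / 0.2395 ≈ 499.0

x_3 = 499.0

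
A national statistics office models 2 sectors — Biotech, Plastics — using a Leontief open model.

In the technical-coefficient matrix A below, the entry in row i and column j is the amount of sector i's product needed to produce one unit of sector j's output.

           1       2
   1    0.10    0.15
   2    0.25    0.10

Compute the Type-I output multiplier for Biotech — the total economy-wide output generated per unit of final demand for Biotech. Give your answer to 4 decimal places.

I − A =
  [   0.90    -0.15]
  [  -0.25     0.90]
det(I−A) = (0.90)(0.90) − (-0.15)(-0.25) = 0.7725
adj(I−A) = [[0.90, 0.15], [0.25, 0.90]]
(I − A)⁻¹ = adj(I−A) / det(I−A) ≈
  [   1.16505     0.19417]
  [   0.32362     1.16505]
The output multiplier for sector j is the column-j sum of the Leontief inverse (I − A)⁻¹ = adj(I−A) / det(I−A).
Column 1 of adj(I−A): (0.90, 0.25); det(I−A) = 0.7725.
m_1 = (0.90 + 0.25) / 0.7725 = 1.15 / 0.7725 ≈ 1.4887.

m_1 = 1.4887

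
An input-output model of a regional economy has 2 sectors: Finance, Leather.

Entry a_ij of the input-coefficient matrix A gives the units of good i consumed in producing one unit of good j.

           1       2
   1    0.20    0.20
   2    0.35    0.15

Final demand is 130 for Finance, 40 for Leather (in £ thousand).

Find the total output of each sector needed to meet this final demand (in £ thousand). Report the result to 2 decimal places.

I − A =
  [   0.80    -0.20]
  [  -0.35     0.85]
det(I−A) = (0.80)(0.85) − (-0.20)(-0.35) = 0.6100
adj(I−A) = [[0.85, 0.20], [0.35, 0.80]]
(I − A)⁻¹ = adj(I−A) / det(I−A) ≈
  [   1.3934     0.3279]
  [   0.5738     1.3115]
x = (I − A)⁻¹ d = adj(I−A)·d / det(I−A), with det(I−A) = 0.6100:
  x_1 = (0.85·130 + 0.20·40) / 0.6100 = 118.50 / 0.6100 ≈ 194.26
  x_2 = (0.35·130 + 0.80·40) / 0.6100 = 77.50 / 0.6100 ≈ 127.05

x_1 = 194.26, x_2 = 127.05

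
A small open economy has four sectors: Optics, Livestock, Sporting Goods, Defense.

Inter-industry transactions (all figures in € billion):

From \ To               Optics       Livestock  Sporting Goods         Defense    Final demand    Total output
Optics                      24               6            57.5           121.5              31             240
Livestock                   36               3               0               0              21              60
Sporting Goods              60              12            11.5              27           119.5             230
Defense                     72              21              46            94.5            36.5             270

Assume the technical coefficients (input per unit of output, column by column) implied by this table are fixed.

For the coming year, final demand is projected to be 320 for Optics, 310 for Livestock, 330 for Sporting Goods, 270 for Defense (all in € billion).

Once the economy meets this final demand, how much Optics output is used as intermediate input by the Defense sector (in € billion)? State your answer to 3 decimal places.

z_14 = 819.014

Technical coefficients a_ij = z_ij / X_j:
  a_11 = 24/240 = 0.10, a_21 = 36/240 = 0.15, a_31 = 60/240 = 0.25, a_41 = 72/240 = 0.30
  a_12 = 6/60 = 0.10, a_22 = 3/60 = 0.05, a_32 = 12/60 = 0.20, a_42 = 21/60 = 0.35
  a_13 = 57.5/230 = 0.25, a_23 = 0/230 = 0.00, a_33 = 11.5/230 = 0.05, a_43 = 46/230 = 0.20
  a_14 = 121.5/270 = 0.45, a_24 = 0/270 = 0.00, a_34 = 27/270 = 0.10, a_44 = 94.5/270 = 0.35
I − A =
  [   0.90    -0.10    -0.25    -0.45]
  [  -0.15     0.95     0.00     0.00]
  [  -0.25    -0.20     0.95    -0.10]
  [  -0.30    -0.35    -0.20     0.65]
Compute the cofactors C_ij = (−1)^(i+j)·(3×3 minor ij) of I−A; the adjugate is their transpose:
adj(I−A) = Cᵀ =
  [ 0.567625   0.268625   0.239875   0.429875]
  [ 0.089625   0.338875   0.037875   0.067875]
  [ 0.207625   0.180125   0.394125   0.204375]
  [ 0.374125   0.361875   0.252375   0.731125]
det(I−A) = Σ_j (I−A)_1j·C_1j = (0.90)(0.567625) + (-0.10)(0.089625) + (-0.25)(0.207625) + (-0.45)(0.374125) = 0.2816375
(I − A)⁻¹ = adj(I−A) / det(I−A) ≈
  [   2.0154     0.9538     0.8517     1.5263]
  [   0.3182     1.2032     0.1345     0.2410]
  [   0.7372     0.6396     1.3994     0.7257]
  [   1.3284     1.2849     0.8961     2.5960]
First solve x = (I − A)⁻¹ d = adj(I−A)·d / det(I−A); in particular x_4 = (0.374125·320 + 0.361875·310 + 0.252375·330 + 0.731125·270) / 0.2816375 = 512.58875 / 0.2816375 ≈ 1820.03018.
Intermediate flow from 1 to 4: z_14 = a_14 · x_4 = 0.45 × 512.58875 / 0.2816375 = 230.6649375 / 0.2816375 ≈ 819.014.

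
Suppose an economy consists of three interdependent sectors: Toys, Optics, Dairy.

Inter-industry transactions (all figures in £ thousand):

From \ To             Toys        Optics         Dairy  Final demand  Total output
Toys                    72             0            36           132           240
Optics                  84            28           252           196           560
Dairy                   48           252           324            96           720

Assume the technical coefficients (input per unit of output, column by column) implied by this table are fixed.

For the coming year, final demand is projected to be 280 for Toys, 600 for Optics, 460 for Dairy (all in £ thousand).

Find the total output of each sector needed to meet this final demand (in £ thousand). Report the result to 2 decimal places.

Technical coefficients a_ij = z_ij / X_j:
  a_TT = 72/240 = 0.30, a_OT = 84/240 = 0.35, a_DT = 48/240 = 0.20
  a_TO = 0/560 = 0.00, a_OO = 28/560 = 0.05, a_DO = 252/560 = 0.45
  a_TD = 36/720 = 0.05, a_OD = 252/720 = 0.35, a_DD = 324/720 = 0.45
I − A =
  [   0.70     0.00    -0.05]
  [  -0.35     0.95    -0.35]
  [  -0.20    -0.45     0.55]
Cofactors of I−A, C_ij = (−1)^(i+j)·(minor ij) (rows/columns in the sector order above):
  C_11 = (0.95)(0.55) − (-0.35)(-0.45) = 0.3650
  C_12 = −[(-0.35)(0.55) − (-0.35)(-0.20)] = 0.2625
  C_13 = (-0.35)(-0.45) − (0.95)(-0.20) = 0.3475
  C_21 = −[(0.00)(0.55) − (-0.05)(-0.45)] = 0.0225
  C_22 = (0.70)(0.55) − (-0.05)(-0.20) = 0.3750
  C_23 = −[(0.70)(-0.45) − (0.00)(-0.20)] = 0.3150
  C_31 = (0.00)(-0.35) − (-0.05)(0.95) = 0.0475
  C_32 = −[(0.70)(-0.35) − (-0.05)(-0.35)] = 0.2625
  C_33 = (0.70)(0.95) − (0.00)(-0.35) = 0.6650
det(I−A) = Σ_j (I−A)_1j·C_1j = (0.70)(0.3650) + (0.00)(0.2625) + (-0.05)(0.3475) = 0.238125
adj(I−A) = Cᵀ =
  [ 0.3650   0.0225   0.0475]
  [ 0.2625   0.3750   0.2625]
  [ 0.3475   0.3150   0.6650]
(I − A)⁻¹ = adj(I−A) / det(I−A) ≈
  [   1.5328     0.0945     0.1995]
  [   1.1024     1.5748     1.1024]
  [   1.4593     1.3228     2.7927]
x = (I − A)⁻¹ d = adj(I−A)·d / det(I−A), with det(I−A) = 0.238125:
  x_T = (0.3650·280 + 0.0225·600 + 0.0475·460) / 0.238125 = 137.55 / 0.238125 ≈ 577.64
  x_O = (0.2625·280 + 0.3750·600 + 0.2625·460) / 0.238125 = 419.25 / 0.238125 ≈ 1760.63
  x_D = (0.3475·280 + 0.3150·600 + 0.6650·460) / 0.238125 = 592.20 / 0.238125 ≈ 2486.93

x_T = 577.64, x_O = 1760.63, x_D = 2486.93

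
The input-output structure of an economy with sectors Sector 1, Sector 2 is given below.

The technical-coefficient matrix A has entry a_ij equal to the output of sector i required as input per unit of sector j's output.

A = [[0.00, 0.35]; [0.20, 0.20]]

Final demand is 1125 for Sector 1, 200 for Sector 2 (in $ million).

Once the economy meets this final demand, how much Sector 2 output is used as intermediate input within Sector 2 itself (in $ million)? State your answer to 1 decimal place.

I − A =
  [   1.00    -0.35]
  [  -0.20     0.80]
det(I−A) = (1.00)(0.80) − (-0.35)(-0.20) = 0.7300
adj(I−A) = [[0.80, 0.35], [0.20, 1.00]]
(I − A)⁻¹ = adj(I−A) / det(I−A) ≈
  [   1.0959     0.4795]
  [   0.2740     1.3699]
First solve x = (I − A)⁻¹ d = adj(I−A)·d / det(I−A); in particular x_2 = (0.20·1125 + 1.00·200) / 0.7300 = 425.00 / 0.7300 ≈ 582.192.
Intermediate flow from 2 to 2: z_22 = a_22 · x_2 = 0.20 × 425.00 / 0.7300 = 85.00 / 0.7300 ≈ 116.4.

z_22 = 116.4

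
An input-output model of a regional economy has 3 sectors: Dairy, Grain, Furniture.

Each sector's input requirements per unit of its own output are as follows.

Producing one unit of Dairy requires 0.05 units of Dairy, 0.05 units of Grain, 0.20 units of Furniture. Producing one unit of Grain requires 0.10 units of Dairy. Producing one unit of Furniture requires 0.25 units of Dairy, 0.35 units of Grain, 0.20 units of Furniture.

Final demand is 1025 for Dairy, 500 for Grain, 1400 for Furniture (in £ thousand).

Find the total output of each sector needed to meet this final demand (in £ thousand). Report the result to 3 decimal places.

I − A =
  [   0.95    -0.10    -0.25]
  [  -0.05     1.00    -0.35]
  [  -0.20     0.00     0.80]
Cofactors of I−A, C_ij = (−1)^(i+j)·(minor ij) (rows/columns in the sector order above):
  C_11 = (1.00)(0.80) − (-0.35)(0.00) = 0.8000
  C_12 = −[(-0.05)(0.80) − (-0.35)(-0.20)] = 0.1100
  C_13 = (-0.05)(0.00) − (1.00)(-0.20) = 0.2000
  C_21 = −[(-0.10)(0.80) − (-0.25)(0.00)] = 0.0800
  C_22 = (0.95)(0.80) − (-0.25)(-0.20) = 0.7100
  C_23 = −[(0.95)(0.00) − (-0.10)(-0.20)] = 0.0200
  C_31 = (-0.10)(-0.35) − (-0.25)(1.00) = 0.2850
  C_32 = −[(0.95)(-0.35) − (-0.25)(-0.05)] = 0.3450
  C_33 = (0.95)(1.00) − (-0.10)(-0.05) = 0.9450
det(I−A) = Σ_j (I−A)_1j·C_1j = (0.95)(0.8000) + (-0.10)(0.1100) + (-0.25)(0.2000) = 0.6990
adj(I−A) = Cᵀ =
  [ 0.8000   0.0800   0.2850]
  [ 0.1100   0.7100   0.3450]
  [ 0.2000   0.0200   0.9450]
(I − A)⁻¹ = adj(I−A) / det(I−A) ≈
  [   1.1445     0.1144     0.4077]
  [   0.1574     1.0157     0.4936]
  [   0.2861     0.0286     1.3519]
x = (I − A)⁻¹ d = adj(I−A)·d / det(I−A), with det(I−A) = 0.6990:
  x_1 = (0.8000·1025 + 0.0800·500 + 0.2850·1400) / 0.6990 = 1259.00 / 0.6990 ≈ 1801.144
  x_2 = (0.1100·1025 + 0.7100·500 + 0.3450·1400) / 0.6990 = 950.75 / 0.6990 ≈ 1360.157
  x_3 = (0.2000·1025 + 0.0200·500 + 0.9450·1400) / 0.6990 = 1538.00 / 0.6990 ≈ 2200.286

x_1 = 1801.144, x_2 = 1360.157, x_3 = 2200.286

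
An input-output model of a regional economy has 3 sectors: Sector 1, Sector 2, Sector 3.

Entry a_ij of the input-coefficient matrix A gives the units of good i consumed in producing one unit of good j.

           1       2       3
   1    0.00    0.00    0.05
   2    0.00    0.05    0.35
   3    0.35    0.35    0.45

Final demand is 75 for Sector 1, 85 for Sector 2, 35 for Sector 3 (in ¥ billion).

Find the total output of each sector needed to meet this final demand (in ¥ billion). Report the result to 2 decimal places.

I − A =
  [   1.00     0.00    -0.05]
  [   0.00     0.95    -0.35]
  [  -0.35    -0.35     0.55]
Cofactors of I−A, C_ij = (−1)^(i+j)·(minor ij) (rows/columns in the sector order above):
  C_11 = (0.95)(0.55) − (-0.35)(-0.35) = 0.4000
  C_12 = −[(0.00)(0.55) − (-0.35)(-0.35)] = 0.1225
  C_13 = (0.00)(-0.35) − (0.95)(-0.35) = 0.3325
  C_21 = −[(0.00)(0.55) − (-0.05)(-0.35)] = 0.0175
  C_22 = (1.00)(0.55) − (-0.05)(-0.35) = 0.5325
  C_23 = −[(1.00)(-0.35) − (0.00)(-0.35)] = 0.3500
  C_31 = (0.00)(-0.35) − (-0.05)(0.95) = 0.0475
  C_32 = −[(1.00)(-0.35) − (-0.05)(0.00)] = 0.3500
  C_33 = (1.00)(0.95) − (0.00)(0.00) = 0.9500
det(I−A) = Σ_j (I−A)_1j·C_1j = (1.00)(0.4000) + (0.00)(0.1225) + (-0.05)(0.3325) = 0.383375
adj(I−A) = Cᵀ =
  [ 0.4000   0.0175   0.0475]
  [ 0.1225   0.5325   0.3500]
  [ 0.3325   0.3500   0.9500]
(I − A)⁻¹ = adj(I−A) / det(I−A) ≈
  [   1.0434     0.0456     0.1239]
  [   0.3195     1.3890     0.9129]
  [   0.8673     0.9129     2.4780]
x = (I − A)⁻¹ d = adj(I−A)·d / det(I−A), with det(I−A) = 0.383375:
  x_1 = (0.4000·75 + 0.0175·85 + 0.0475·35) / 0.383375 = 33.15 / 0.383375 ≈ 86.47
  x_2 = (0.1225·75 + 0.5325·85 + 0.3500·35) / 0.383375 = 66.70 / 0.383375 ≈ 173.98
  x_3 = (0.3325·75 + 0.3500·85 + 0.9500·35) / 0.383375 = 87.9375 / 0.383375 ≈ 229.38

x_1 = 86.47, x_2 = 173.98, x_3 = 229.38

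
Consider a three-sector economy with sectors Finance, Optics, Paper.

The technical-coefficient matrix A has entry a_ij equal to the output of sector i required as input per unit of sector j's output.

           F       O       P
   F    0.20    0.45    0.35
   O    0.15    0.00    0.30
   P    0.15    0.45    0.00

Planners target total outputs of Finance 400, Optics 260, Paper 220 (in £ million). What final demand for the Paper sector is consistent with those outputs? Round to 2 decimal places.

I − A =
  [   0.80    -0.45    -0.35]
  [  -0.15     1.00    -0.30]
  [  -0.15    -0.45     1.00]
d = (I − A) x:
  d_F = (+0.80)·400 + (-0.45)·260 + (-0.35)·220 = 126.00
  d_O = (-0.15)·400 + (+1.00)·260 + (-0.30)·220 = 134.00
  d_P = (-0.15)·400 + (-0.45)·260 + (+1.00)·220 = 43.00

d_P = 43.00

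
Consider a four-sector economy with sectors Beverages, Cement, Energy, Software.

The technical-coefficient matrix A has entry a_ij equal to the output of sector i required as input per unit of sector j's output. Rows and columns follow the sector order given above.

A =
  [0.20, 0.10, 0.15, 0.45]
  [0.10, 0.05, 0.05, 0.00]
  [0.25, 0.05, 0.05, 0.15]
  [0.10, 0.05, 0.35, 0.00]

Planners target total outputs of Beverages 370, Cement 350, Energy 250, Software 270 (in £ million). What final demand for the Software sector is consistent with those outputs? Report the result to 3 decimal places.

d_S = 128.000

I − A =
  [   0.80    -0.10    -0.15    -0.45]
  [  -0.10     0.95    -0.05     0.00]
  [  -0.25    -0.05     0.95    -0.15]
  [  -0.10    -0.05    -0.35     1.00]
d = (I − A) x:
  d_B = (+0.80)·370 + (-0.10)·350 + (-0.15)·250 + (-0.45)·270 = 102.000
  d_C = (-0.10)·370 + (+0.95)·350 + (-0.05)·250 + (+0.00)·270 = 283.000
  d_E = (-0.25)·370 + (-0.05)·350 + (+0.95)·250 + (-0.15)·270 = 87.000
  d_S = (-0.10)·370 + (-0.05)·350 + (-0.35)·250 + (+1.00)·270 = 128.000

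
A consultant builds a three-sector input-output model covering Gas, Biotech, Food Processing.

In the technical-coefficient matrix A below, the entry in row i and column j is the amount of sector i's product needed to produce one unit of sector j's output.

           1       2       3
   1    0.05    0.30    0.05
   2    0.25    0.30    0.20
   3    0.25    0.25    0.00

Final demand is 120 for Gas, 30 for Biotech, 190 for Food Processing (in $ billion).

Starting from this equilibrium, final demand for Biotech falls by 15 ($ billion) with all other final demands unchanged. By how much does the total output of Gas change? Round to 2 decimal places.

Δx_1 = -9.09

I − A =
  [   0.95    -0.30    -0.05]
  [  -0.25     0.70    -0.20]
  [  -0.25    -0.25     1.00]
Cofactors of I−A, C_ij = (−1)^(i+j)·(minor ij) (rows/columns in the sector order above):
  C_11 = (0.70)(1.00) − (-0.20)(-0.25) = 0.6500
  C_12 = −[(-0.25)(1.00) − (-0.20)(-0.25)] = 0.3000
  C_13 = (-0.25)(-0.25) − (0.70)(-0.25) = 0.2375
  C_21 = −[(-0.30)(1.00) − (-0.05)(-0.25)] = 0.3125
  C_22 = (0.95)(1.00) − (-0.05)(-0.25) = 0.9375
  C_23 = −[(0.95)(-0.25) − (-0.30)(-0.25)] = 0.3125
  C_31 = (-0.30)(-0.20) − (-0.05)(0.70) = 0.0950
  C_32 = −[(0.95)(-0.20) − (-0.05)(-0.25)] = 0.2025
  C_33 = (0.95)(0.70) − (-0.30)(-0.25) = 0.5900
det(I−A) = Σ_j (I−A)_1j·C_1j = (0.95)(0.6500) + (-0.30)(0.3000) + (-0.05)(0.2375) = 0.515625
adj(I−A) = Cᵀ =
  [ 0.6500   0.3125   0.0950]
  [ 0.3000   0.9375   0.2025]
  [ 0.2375   0.3125   0.5900]
(I − A)⁻¹ = adj(I−A) / det(I−A) ≈
  [   1.2606     0.6061     0.1842]
  [   0.5818     1.8182     0.3927]
  [   0.4606     0.6061     1.1442]
Δx = (I − A)⁻¹ Δd with Δd having -15 in the Biotech component and 0 elsewhere.
So Δx_1 = L_12 · (-15), where L_12 = adj(I−A)_12 / det(I−A) = 0.3125 / 0.515625.
Δx_1 = 0.3125 × (-15) / 0.515625 = -4.6875 / 0.515625 ≈ -9.09.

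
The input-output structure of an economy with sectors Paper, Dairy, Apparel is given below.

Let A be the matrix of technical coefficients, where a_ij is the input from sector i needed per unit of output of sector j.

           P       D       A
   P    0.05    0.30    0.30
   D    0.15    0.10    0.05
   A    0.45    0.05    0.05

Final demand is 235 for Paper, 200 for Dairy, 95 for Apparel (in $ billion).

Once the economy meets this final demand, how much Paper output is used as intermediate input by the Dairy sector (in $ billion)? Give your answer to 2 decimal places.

z_PD = 94.75

I − A =
  [   0.95    -0.30    -0.30]
  [  -0.15     0.90    -0.05]
  [  -0.45    -0.05     0.95]
Cofactors of I−A, C_ij = (−1)^(i+j)·(minor ij) (rows/columns in the sector order above):
  C_11 = (0.90)(0.95) − (-0.05)(-0.05) = 0.8525
  C_12 = −[(-0.15)(0.95) − (-0.05)(-0.45)] = 0.1650
  C_13 = (-0.15)(-0.05) − (0.90)(-0.45) = 0.4125
  C_21 = −[(-0.30)(0.95) − (-0.30)(-0.05)] = 0.3000
  C_22 = (0.95)(0.95) − (-0.30)(-0.45) = 0.7675
  C_23 = −[(0.95)(-0.05) − (-0.30)(-0.45)] = 0.1825
  C_31 = (-0.30)(-0.05) − (-0.30)(0.90) = 0.2850
  C_32 = −[(0.95)(-0.05) − (-0.30)(-0.15)] = 0.0925
  C_33 = (0.95)(0.90) − (-0.30)(-0.15) = 0.8100
det(I−A) = Σ_j (I−A)_1j·C_1j = (0.95)(0.8525) + (-0.30)(0.1650) + (-0.30)(0.4125) = 0.636625
adj(I−A) = Cᵀ =
  [ 0.8525   0.3000   0.2850]
  [ 0.1650   0.7675   0.0925]
  [ 0.4125   0.1825   0.8100]
(I − A)⁻¹ = adj(I−A) / det(I−A) ≈
  [   1.3391     0.4712     0.4477]
  [   0.2592     1.2056     0.1453]
  [   0.6479     0.2867     1.2723]
First solve x = (I − A)⁻¹ d = adj(I−A)·d / det(I−A); in particular x_D = (0.1650·235 + 0.7675·200 + 0.0925·95) / 0.636625 = 201.0625 / 0.636625 ≈ 315.8256.
Intermediate flow from P to D: z_PD = a_PD · x_D = 0.30 × 201.0625 / 0.636625 = 60.31875 / 0.636625 ≈ 94.75.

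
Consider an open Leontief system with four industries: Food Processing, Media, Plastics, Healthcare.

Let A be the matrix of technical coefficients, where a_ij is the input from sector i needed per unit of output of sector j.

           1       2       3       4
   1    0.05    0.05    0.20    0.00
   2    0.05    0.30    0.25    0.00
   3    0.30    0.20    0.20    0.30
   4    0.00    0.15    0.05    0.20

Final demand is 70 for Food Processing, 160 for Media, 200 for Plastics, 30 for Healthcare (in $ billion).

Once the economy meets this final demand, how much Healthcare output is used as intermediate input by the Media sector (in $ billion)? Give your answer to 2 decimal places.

I − A =
  [   0.95    -0.05    -0.20     0.00]
  [  -0.05     0.70    -0.25     0.00]
  [  -0.30    -0.20     0.80    -0.30]
  [   0.00    -0.15    -0.05     0.80]
Compute the cofactors C_ij = (−1)^(i+j)·(3×3 minor ij) of I−A; the adjugate is their transpose:
adj(I−A) = Cᵀ =
  [ 0.38625   0.07225   0.12200   0.04575]
  [ 0.09125   0.54575   0.19800   0.07425]
  [ 0.17825   0.20675   0.53000   0.19875]
  [ 0.02825   0.11525   0.07025   0.43475]
det(I−A) = Σ_j (I−A)_1j·C_1j = (0.95)(0.38625) + (-0.05)(0.09125) + (-0.20)(0.17825) + (0.00)(0.02825) = 0.326725
(I − A)⁻¹ = adj(I−A) / det(I−A) ≈
  [   1.1822     0.2211     0.3734     0.1400]
  [   0.2793     1.6704     0.6060     0.2273]
  [   0.5456     0.6328     1.6222     0.6083]
  [   0.0865     0.3527     0.2150     1.3306]
First solve x = (I − A)⁻¹ d = adj(I−A)·d / det(I−A); in particular x_2 = (0.09125·70 + 0.54575·160 + 0.19800·200 + 0.07425·30) / 0.326725 = 135.535 / 0.326725 ≈ 414.8290.
Intermediate flow from 4 to 2: z_42 = a_42 · x_2 = 0.15 × 135.535 / 0.326725 = 20.33025 / 0.326725 ≈ 62.22.

z_42 = 62.22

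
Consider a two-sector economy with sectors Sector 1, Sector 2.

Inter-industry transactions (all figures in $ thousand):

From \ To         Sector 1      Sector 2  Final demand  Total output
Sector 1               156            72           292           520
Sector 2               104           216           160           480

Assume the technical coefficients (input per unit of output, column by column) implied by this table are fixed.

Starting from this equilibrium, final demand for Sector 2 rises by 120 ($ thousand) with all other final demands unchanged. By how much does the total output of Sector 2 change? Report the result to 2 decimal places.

Technical coefficients a_ij = z_ij / X_j:
  a_11 = 156/520 = 0.30, a_21 = 104/520 = 0.20
  a_12 = 72/480 = 0.15, a_22 = 216/480 = 0.45
I − A =
  [   0.70    -0.15]
  [  -0.20     0.55]
det(I−A) = (0.70)(0.55) − (-0.15)(-0.20) = 0.3550
adj(I−A) = [[0.55, 0.15], [0.20, 0.70]]
(I − A)⁻¹ = adj(I−A) / det(I−A) ≈
  [   1.5493     0.4225]
  [   0.5634     1.9718]
Δx = (I − A)⁻¹ Δd with Δd having +120 in the Sector 2 component and 0 elsewhere.
So Δx_2 = L_22 · (+120), where L_22 = adj(I−A)_22 / det(I−A) = 0.70 / 0.3550.
Δx_2 = 0.70 × (+120) / 0.3550 = 84.00 / 0.3550 ≈ 236.62.

Δx_2 = 236.62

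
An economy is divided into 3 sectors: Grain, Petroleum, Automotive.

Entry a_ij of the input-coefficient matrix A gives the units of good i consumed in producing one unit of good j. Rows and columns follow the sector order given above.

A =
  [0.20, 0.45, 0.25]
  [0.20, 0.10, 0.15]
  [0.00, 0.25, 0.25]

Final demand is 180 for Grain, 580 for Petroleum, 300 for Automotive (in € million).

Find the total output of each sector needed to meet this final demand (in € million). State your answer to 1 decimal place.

I − A =
  [   0.80    -0.45    -0.25]
  [  -0.20     0.90    -0.15]
  [   0.00    -0.25     0.75]
Cofactors of I−A, C_ij = (−1)^(i+j)·(minor ij) (rows/columns in the sector order above):
  C_11 = (0.90)(0.75) − (-0.15)(-0.25) = 0.6375
  C_12 = −[(-0.20)(0.75) − (-0.15)(0.00)] = 0.1500
  C_13 = (-0.20)(-0.25) − (0.90)(0.00) = 0.0500
  C_21 = −[(-0.45)(0.75) − (-0.25)(-0.25)] = 0.4000
  C_22 = (0.80)(0.75) − (-0.25)(0.00) = 0.6000
  C_23 = −[(0.80)(-0.25) − (-0.45)(0.00)] = 0.2000
  C_31 = (-0.45)(-0.15) − (-0.25)(0.90) = 0.2925
  C_32 = −[(0.80)(-0.15) − (-0.25)(-0.20)] = 0.1700
  C_33 = (0.80)(0.90) − (-0.45)(-0.20) = 0.6300
det(I−A) = Σ_j (I−A)_1j·C_1j = (0.80)(0.6375) + (-0.45)(0.1500) + (-0.25)(0.0500) = 0.4300
adj(I−A) = Cᵀ =
  [ 0.6375   0.4000   0.2925]
  [ 0.1500   0.6000   0.1700]
  [ 0.0500   0.2000   0.6300]
(I − A)⁻¹ = adj(I−A) / det(I−A) ≈
  [   1.4826     0.9302     0.6802]
  [   0.3488     1.3953     0.3953]
  [   0.1163     0.4651     1.4651]
x = (I − A)⁻¹ d = adj(I−A)·d / det(I−A), with det(I−A) = 0.4300:
  x_G = (0.6375·180 + 0.4000·580 + 0.2925·300) / 0.4300 = 434.50 / 0.4300 ≈ 1010.5
  x_P = (0.1500·180 + 0.6000·580 + 0.1700·300) / 0.4300 = 426.00 / 0.4300 ≈ 990.7
  x_A = (0.0500·180 + 0.2000·580 + 0.6300·300) / 0.4300 = 314.00 / 0.4300 ≈ 730.2

x_G = 1010.5, x_P = 990.7, x_A = 730.2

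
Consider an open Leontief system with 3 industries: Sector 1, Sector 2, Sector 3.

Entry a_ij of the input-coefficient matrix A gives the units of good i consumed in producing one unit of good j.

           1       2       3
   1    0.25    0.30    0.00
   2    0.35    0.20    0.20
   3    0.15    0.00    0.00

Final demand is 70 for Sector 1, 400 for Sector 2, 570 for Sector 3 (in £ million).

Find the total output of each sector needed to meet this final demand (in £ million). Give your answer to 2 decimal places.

x_1 = 432.51, x_2 = 847.94, x_3 = 634.88

I − A =
  [   0.75    -0.30     0.00]
  [  -0.35     0.80    -0.20]
  [  -0.15     0.00     1.00]
Cofactors of I−A, C_ij = (−1)^(i+j)·(minor ij) (rows/columns in the sector order above):
  C_11 = (0.80)(1.00) − (-0.20)(0.00) = 0.8000
  C_12 = −[(-0.35)(1.00) − (-0.20)(-0.15)] = 0.3800
  C_13 = (-0.35)(0.00) − (0.80)(-0.15) = 0.1200
  C_21 = −[(-0.30)(1.00) − (0.00)(0.00)] = 0.3000
  C_22 = (0.75)(1.00) − (0.00)(-0.15) = 0.7500
  C_23 = −[(0.75)(0.00) − (-0.30)(-0.15)] = 0.0450
  C_31 = (-0.30)(-0.20) − (0.00)(0.80) = 0.0600
  C_32 = −[(0.75)(-0.20) − (0.00)(-0.35)] = 0.1500
  C_33 = (0.75)(0.80) − (-0.30)(-0.35) = 0.4950
det(I−A) = Σ_j (I−A)_1j·C_1j = (0.75)(0.8000) + (-0.30)(0.3800) + (0.00)(0.1200) = 0.4860
adj(I−A) = Cᵀ =
  [ 0.8000   0.3000   0.0600]
  [ 0.3800   0.7500   0.1500]
  [ 0.1200   0.0450   0.4950]
(I − A)⁻¹ = adj(I−A) / det(I−A) ≈
  [   1.6461     0.6173     0.1235]
  [   0.7819     1.5432     0.3086]
  [   0.2469     0.0926     1.0185]
x = (I − A)⁻¹ d = adj(I−A)·d / det(I−A), with det(I−A) = 0.4860:
  x_1 = (0.8000·70 + 0.3000·400 + 0.0600·570) / 0.4860 = 210.20 / 0.4860 ≈ 432.51
  x_2 = (0.3800·70 + 0.7500·400 + 0.1500·570) / 0.4860 = 412.10 / 0.4860 ≈ 847.94
  x_3 = (0.1200·70 + 0.0450·400 + 0.4950·570) / 0.4860 = 308.55 / 0.4860 ≈ 634.88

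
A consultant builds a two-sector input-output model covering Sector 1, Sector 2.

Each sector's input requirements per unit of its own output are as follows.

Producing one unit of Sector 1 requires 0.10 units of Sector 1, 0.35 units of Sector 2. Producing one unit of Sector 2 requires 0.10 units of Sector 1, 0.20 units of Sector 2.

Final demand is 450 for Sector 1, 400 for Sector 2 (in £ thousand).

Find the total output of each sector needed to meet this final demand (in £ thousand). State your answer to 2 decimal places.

x_1 = 583.94, x_2 = 755.47

I − A =
  [   0.90    -0.10]
  [  -0.35     0.80]
det(I−A) = (0.90)(0.80) − (-0.10)(-0.35) = 0.6850
adj(I−A) = [[0.80, 0.10], [0.35, 0.90]]
(I − A)⁻¹ = adj(I−A) / det(I−A) ≈
  [   1.1679     0.1460]
  [   0.5109     1.3139]
x = (I − A)⁻¹ d = adj(I−A)·d / det(I−A), with det(I−A) = 0.6850:
  x_1 = (0.80·450 + 0.10·400) / 0.6850 = 400.00 / 0.6850 ≈ 583.94
  x_2 = (0.35·450 + 0.90·400) / 0.6850 = 517.50 / 0.6850 ≈ 755.47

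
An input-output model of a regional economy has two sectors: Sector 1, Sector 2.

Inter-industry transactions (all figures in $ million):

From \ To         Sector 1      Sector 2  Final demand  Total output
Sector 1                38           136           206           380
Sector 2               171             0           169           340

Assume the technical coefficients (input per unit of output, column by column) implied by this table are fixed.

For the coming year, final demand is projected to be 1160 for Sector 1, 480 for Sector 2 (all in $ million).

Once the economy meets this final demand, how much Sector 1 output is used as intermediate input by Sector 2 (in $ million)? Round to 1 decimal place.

z_12 = 530.0

Technical coefficients a_ij = z_ij / X_j:
  a_11 = 38/380 = 0.10, a_21 = 171/380 = 0.45
  a_12 = 136/340 = 0.40, a_22 = 0/340 = 0.00
I − A =
  [   0.90    -0.40]
  [  -0.45     1.00]
det(I−A) = (0.90)(1.00) − (-0.40)(-0.45) = 0.7200
adj(I−A) = [[1.00, 0.40], [0.45, 0.90]]
(I − A)⁻¹ = adj(I−A) / det(I−A) ≈
  [   1.3889     0.5556]
  [   0.6250     1.2500]
First solve x = (I − A)⁻¹ d = adj(I−A)·d / det(I−A); in particular x_2 = (0.45·1160 + 0.90·480) / 0.7200 = 954.00 / 0.7200 = 1325.000.
Intermediate flow from 1 to 2: z_12 = a_12 · x_2 = 0.40 × 954.00 / 0.7200 = 381.60 / 0.7200 = 530.0.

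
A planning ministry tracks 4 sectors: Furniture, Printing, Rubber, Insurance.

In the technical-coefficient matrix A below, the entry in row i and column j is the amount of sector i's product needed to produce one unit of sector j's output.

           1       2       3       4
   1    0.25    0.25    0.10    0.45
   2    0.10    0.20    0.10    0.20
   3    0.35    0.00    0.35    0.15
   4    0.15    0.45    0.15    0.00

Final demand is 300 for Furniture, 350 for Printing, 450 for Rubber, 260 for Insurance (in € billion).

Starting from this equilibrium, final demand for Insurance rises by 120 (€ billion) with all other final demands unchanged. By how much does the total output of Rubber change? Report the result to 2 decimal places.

I − A =
  [   0.75    -0.25    -0.10    -0.45]
  [  -0.10     0.80    -0.10    -0.20]
  [  -0.35     0.00     0.65    -0.15]
  [  -0.15    -0.45    -0.15     1.00]
Compute the cofactors C_ij = (−1)^(i+j)·(3×3 minor ij) of I−A; the adjugate is their transpose:
adj(I−A) = Cᵀ =
  [ 0.436750   0.295250   0.177750   0.282250]
  [ 0.130000   0.365875   0.110500   0.148250]
  [ 0.273250   0.214625   0.425750   0.229750]
  [ 0.165000   0.241125   0.140250   0.337000]
det(I−A) = Σ_j (I−A)_1j·C_1j = (0.75)(0.436750) + (-0.25)(0.130000) + (-0.10)(0.273250) + (-0.45)(0.165000) = 0.1934875
(I − A)⁻¹ = adj(I−A) / det(I−A) ≈
  [   2.2573     1.5259     0.9187     1.4588]
  [   0.6719     1.8909     0.5711     0.7662]
  [   1.4122     1.1092     2.2004     1.1874]
  [   0.8528     1.2462     0.7249     1.7417]
Δx = (I − A)⁻¹ Δd with Δd having +120 in the Insurance component and 0 elsewhere.
So Δx_3 = L_34 · (+120), where L_34 = adj(I−A)_34 / det(I−A) = 0.229750 / 0.1934875.
Δx_3 = 0.229750 × (+120) / 0.1934875 = 27.57 / 0.1934875 ≈ 142.49.

Δx_3 = 142.49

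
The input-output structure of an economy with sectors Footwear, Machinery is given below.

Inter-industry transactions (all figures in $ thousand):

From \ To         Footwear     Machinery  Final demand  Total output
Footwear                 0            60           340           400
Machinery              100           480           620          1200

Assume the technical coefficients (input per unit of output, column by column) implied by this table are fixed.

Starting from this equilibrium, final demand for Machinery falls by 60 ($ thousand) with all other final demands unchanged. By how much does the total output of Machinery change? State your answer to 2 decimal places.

Technical coefficients a_ij = z_ij / X_j:
  a_11 = 0/400 = 0.00, a_21 = 100/400 = 0.25
  a_12 = 60/1200 = 0.05, a_22 = 480/1200 = 0.40
I − A =
  [   1.00    -0.05]
  [  -0.25     0.60]
det(I−A) = (1.00)(0.60) − (-0.05)(-0.25) = 0.5875
adj(I−A) = [[0.60, 0.05], [0.25, 1.00]]
(I − A)⁻¹ = adj(I−A) / det(I−A) ≈
  [   1.0213     0.0851]
  [   0.4255     1.7021]
Δx = (I − A)⁻¹ Δd with Δd having -60 in the Machinery component and 0 elsewhere.
So Δx_2 = L_22 · (-60), where L_22 = adj(I−A)_22 / det(I−A) = 1.00 / 0.5875.
Δx_2 = 1.00 × (-60) / 0.5875 = -60.00 / 0.5875 ≈ -102.13.

Δx_2 = -102.13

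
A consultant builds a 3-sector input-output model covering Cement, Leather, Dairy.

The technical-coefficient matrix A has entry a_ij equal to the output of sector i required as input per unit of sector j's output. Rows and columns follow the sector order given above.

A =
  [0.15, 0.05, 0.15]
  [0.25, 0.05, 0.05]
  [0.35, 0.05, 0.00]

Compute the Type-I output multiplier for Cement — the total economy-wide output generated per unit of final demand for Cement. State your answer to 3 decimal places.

I − A =
  [   0.85    -0.05    -0.15]
  [  -0.25     0.95    -0.05]
  [  -0.35    -0.05     1.00]
Cofactors of I−A, C_ij = (−1)^(i+j)·(minor ij) (rows/columns in the sector order above):
  C_11 = (0.95)(1.00) − (-0.05)(-0.05) = 0.9475
  C_12 = −[(-0.25)(1.00) − (-0.05)(-0.35)] = 0.2675
  C_13 = (-0.25)(-0.05) − (0.95)(-0.35) = 0.3450
  C_21 = −[(-0.05)(1.00) − (-0.15)(-0.05)] = 0.0575
  C_22 = (0.85)(1.00) − (-0.15)(-0.35) = 0.7975
  C_23 = −[(0.85)(-0.05) − (-0.05)(-0.35)] = 0.0600
  C_31 = (-0.05)(-0.05) − (-0.15)(0.95) = 0.1450
  C_32 = −[(0.85)(-0.05) − (-0.15)(-0.25)] = 0.0800
  C_33 = (0.85)(0.95) − (-0.05)(-0.25) = 0.7950
det(I−A) = Σ_j (I−A)_1j·C_1j = (0.85)(0.9475) + (-0.05)(0.2675) + (-0.15)(0.3450) = 0.74025
adj(I−A) = Cᵀ =
  [ 0.9475   0.0575   0.1450]
  [ 0.2675   0.7975   0.0800]
  [ 0.3450   0.0600   0.7950]
(I − A)⁻¹ = adj(I−A) / det(I−A) ≈
  [   1.2800     0.0777     0.1959]
  [   0.3614     1.0773     0.1081]
  [   0.4661     0.0811     1.0740]
The output multiplier for sector j is the column-j sum of the Leontief inverse (I − A)⁻¹ = adj(I−A) / det(I−A).
Column 1 of adj(I−A): (0.9475, 0.2675, 0.3450); det(I−A) = 0.74025.
m_1 = (0.9475 + 0.2675 + 0.3450) / 0.74025 = 1.56 / 0.74025 ≈ 2.107.

m_1 = 2.107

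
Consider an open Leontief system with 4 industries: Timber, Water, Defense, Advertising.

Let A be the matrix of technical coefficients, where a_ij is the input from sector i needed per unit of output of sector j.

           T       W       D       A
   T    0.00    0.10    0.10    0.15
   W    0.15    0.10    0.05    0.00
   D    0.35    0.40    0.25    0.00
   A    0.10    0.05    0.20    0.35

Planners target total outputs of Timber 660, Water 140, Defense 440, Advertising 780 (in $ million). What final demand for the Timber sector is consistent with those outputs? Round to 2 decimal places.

d_T = 485.00

I − A =
  [   1.00    -0.10    -0.10    -0.15]
  [  -0.15     0.90    -0.05     0.00]
  [  -0.35    -0.40     0.75     0.00]
  [  -0.10    -0.05    -0.20     0.65]
d = (I − A) x:
  d_T = (+1.00)·660 + (-0.10)·140 + (-0.10)·440 + (-0.15)·780 = 485.00
  d_W = (-0.15)·660 + (+0.90)·140 + (-0.05)·440 + (+0.00)·780 = 5.00
  d_D = (-0.35)·660 + (-0.40)·140 + (+0.75)·440 + (+0.00)·780 = 43.00
  d_A = (-0.10)·660 + (-0.05)·140 + (-0.20)·440 + (+0.65)·780 = 346.00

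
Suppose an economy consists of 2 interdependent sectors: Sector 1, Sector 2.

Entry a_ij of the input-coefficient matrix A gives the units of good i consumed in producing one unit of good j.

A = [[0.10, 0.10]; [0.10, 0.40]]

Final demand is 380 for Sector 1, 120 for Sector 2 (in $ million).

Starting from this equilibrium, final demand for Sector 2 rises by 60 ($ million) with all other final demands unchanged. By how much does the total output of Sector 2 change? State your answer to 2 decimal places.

I − A =
  [   0.90    -0.10]
  [  -0.10     0.60]
det(I−A) = (0.90)(0.60) − (-0.10)(-0.10) = 0.5300
adj(I−A) = [[0.60, 0.10], [0.10, 0.90]]
(I − A)⁻¹ = adj(I−A) / det(I−A) ≈
  [   1.1321     0.1887]
  [   0.1887     1.6981]
Δx = (I − A)⁻¹ Δd with Δd having +60 in the Sector 2 component and 0 elsewhere.
So Δx_2 = L_22 · (+60), where L_22 = adj(I−A)_22 / det(I−A) = 0.90 / 0.5300.
Δx_2 = 0.90 × (+60) / 0.5300 = 54.00 / 0.5300 ≈ 101.89.

Δx_2 = 101.89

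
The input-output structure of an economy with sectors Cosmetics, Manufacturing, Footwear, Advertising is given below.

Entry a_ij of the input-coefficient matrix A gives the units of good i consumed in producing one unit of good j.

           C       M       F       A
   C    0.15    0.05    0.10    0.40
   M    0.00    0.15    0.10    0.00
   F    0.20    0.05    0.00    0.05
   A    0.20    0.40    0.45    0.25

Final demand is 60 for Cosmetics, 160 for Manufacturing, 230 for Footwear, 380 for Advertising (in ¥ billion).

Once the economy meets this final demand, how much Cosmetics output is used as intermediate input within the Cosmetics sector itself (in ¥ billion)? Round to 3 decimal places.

z_CC = 94.491

I − A =
  [   0.85    -0.05    -0.10    -0.40]
  [   0.00     0.85    -0.10     0.00]
  [  -0.20    -0.05     1.00    -0.05]
  [  -0.20    -0.40    -0.45     0.75]
Compute the cofactors C_ij = (−1)^(i+j)·(3×3 minor ij) of I−A; the adjugate is their transpose:
adj(I−A) = Cᵀ =
  [ 0.612625   0.211125   0.236500   0.342500]
  [ 0.016000   0.486375   0.055750   0.012250]
  [ 0.136000   0.084875   0.473875   0.104125]
  [ 0.253500   0.366625   0.377125   0.700250]
det(I−A) = Σ_j (I−A)_1j·C_1j = (0.85)(0.612625) + (-0.05)(0.016000) + (-0.10)(0.136000) + (-0.40)(0.253500) = 0.40493125
(I − A)⁻¹ = adj(I−A) / det(I−A) ≈
  [   1.5129     0.5214     0.5840     0.8458]
  [   0.0395     1.2011     0.1377     0.0303]
  [   0.3359     0.2096     1.1703     0.2571]
  [   0.6260     0.9054     0.9313     1.7293]
First solve x = (I − A)⁻¹ d = adj(I−A)·d / det(I−A); in particular x_C = (0.612625·60 + 0.211125·160 + 0.236500·230 + 0.342500·380) / 0.40493125 = 255.0825 / 0.40493125 ≈ 629.94027.
Intermediate flow from C to C: z_CC = a_CC · x_C = 0.15 × 255.0825 / 0.40493125 = 38.262375 / 0.40493125 ≈ 94.491.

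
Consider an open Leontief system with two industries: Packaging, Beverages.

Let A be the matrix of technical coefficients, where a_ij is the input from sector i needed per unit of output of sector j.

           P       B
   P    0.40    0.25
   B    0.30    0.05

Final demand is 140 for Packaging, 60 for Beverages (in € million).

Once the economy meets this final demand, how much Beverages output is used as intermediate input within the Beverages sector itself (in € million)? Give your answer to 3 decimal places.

I − A =
  [   0.60    -0.25]
  [  -0.30     0.95]
det(I−A) = (0.60)(0.95) − (-0.25)(-0.30) = 0.4950
adj(I−A) = [[0.95, 0.25], [0.30, 0.60]]
(I − A)⁻¹ = adj(I−A) / det(I−A) ≈
  [   1.9192     0.5051]
  [   0.6061     1.2121]
First solve x = (I − A)⁻¹ d = adj(I−A)·d / det(I−A); in particular x_B = (0.30·140 + 0.60·60) / 0.4950 = 78.00 / 0.4950 ≈ 157.57576.
Intermediate flow from B to B: z_BB = a_BB · x_B = 0.05 × 78.00 / 0.4950 = 3.90 / 0.4950 ≈ 7.879.

z_BB = 7.879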